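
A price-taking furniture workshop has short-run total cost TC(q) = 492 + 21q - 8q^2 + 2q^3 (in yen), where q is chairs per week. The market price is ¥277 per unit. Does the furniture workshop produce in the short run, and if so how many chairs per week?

Produce at q = 8

Variable cost is VC = 21q - 8q^2 + 2q^3, so AVC = VC/q = 21 - 8q + 2q^2 and MC = dTC/dq = 21 - 16q + 6q^2.
The AVC parabola has its vertex at q = 8/4 = 2, where AVC = 21 - 8·2 + 2·2^2 = ¥13.
Since P = ¥277 ≥ min AVC = ¥13, price covers variable cost and the firm should produce.
P = MC gives -256 - 16q + 6q^2 = 0, with roots -16/3 and 8. Take the larger (rising MC): q* = 8.
Check: AVC at q = 8 is ¥85 ≤ P, so revenue covers variable cost.
Profit = P·q − TC = 277·8 − 1172 = ¥1044.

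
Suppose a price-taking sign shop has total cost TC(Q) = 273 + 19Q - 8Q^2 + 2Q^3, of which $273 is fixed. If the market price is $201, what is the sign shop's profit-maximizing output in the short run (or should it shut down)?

Produce at Q = 7

From TC, MC = TC'(Q) = 19 - 16Q + 6Q^2 and AVC = VC/Q = 19 - 8Q + 2Q^2.
AVC is minimized where dAVC/dQ = -8 + 4Q = 0, at Q = 2; min AVC = 19 - 8·2 + 2·2^2 = $11.
P = $201 exceeds min AVC = $11, so the firm stays open.
Solving P = MC: -182 - 16Q + 6Q^2 = 0 ⇒ Q = -13/3 or 7. On the upward-sloping branch, Q* = 7.
Check: AVC at Q = 7 is $61 ≤ P, so revenue covers variable cost.
Profit = P·Q − TC = 201·7 − 700 = $707.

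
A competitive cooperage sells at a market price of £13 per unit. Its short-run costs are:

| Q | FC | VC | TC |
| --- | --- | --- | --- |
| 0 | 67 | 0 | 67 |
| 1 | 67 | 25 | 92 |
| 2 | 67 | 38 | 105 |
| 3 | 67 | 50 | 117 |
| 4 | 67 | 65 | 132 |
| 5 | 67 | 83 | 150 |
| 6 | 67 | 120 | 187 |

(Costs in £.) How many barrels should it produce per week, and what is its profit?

Q = 0 (shut down); profit = -£67

Profit at each row (π = 13Q − TC): Q=0: -67; Q=1: -79; Q=2: -79; Q=3: -78; Q=4: -80; Q=5: -85; Q=6: -109.
Profit is highest at Q = 0. Equivalently, the lowest AVC in the table is 65/4 ≈ £16.25 at Q = 4, and P = £13 falls below it — price never covers variable cost, so the firm shuts down and loses only its fixed cost.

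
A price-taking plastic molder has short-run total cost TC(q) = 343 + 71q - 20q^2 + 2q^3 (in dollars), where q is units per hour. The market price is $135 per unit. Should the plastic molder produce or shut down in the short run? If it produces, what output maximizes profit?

Produce at q = 8

Strip out fixed cost: VC = 71q - 20q^2 + 2q^3. Then AVC = 71 - 20q + 2q^2 and MC = 71 - 40q + 6q^2.
The AVC parabola has its vertex at q = 20/4 = 5, where AVC = 71 - 20·5 + 2·5^2 = $21.
Because $135 ≥ $21, revenue can cover variable cost; the firm operates.
P = MC gives -64 - 40q + 6q^2 = 0, with roots -4/3 and 8. Take the larger (rising MC): q* = 8.
Check: AVC at q = 8 is $39 ≤ P, so revenue covers variable cost.
Profit = P·q − TC = 135·8 − 655 = $425.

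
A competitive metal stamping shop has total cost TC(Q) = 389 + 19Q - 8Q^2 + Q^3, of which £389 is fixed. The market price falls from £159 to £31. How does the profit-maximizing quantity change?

Output falls from 10 to 6

AVC = 19 - 8Q + Q^2, minimized at Q = 4 where min AVC = £3. MC = 19 - 16Q + 3Q^2.
At P = £159 ≥ min AVC, set P = MC on the rising branch: Q = 10.
At P = £31 ≥ min AVC, set P = MC: Q = 6. The firm stays open but cuts output.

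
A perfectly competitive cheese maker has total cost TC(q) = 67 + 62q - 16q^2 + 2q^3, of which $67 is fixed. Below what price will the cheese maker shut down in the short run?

$30 per unit

Short-run supply begins at min AVC. From VC = 62q - 16q^2 + 2q^3, AVC = 62 - 16q + 2q^2.
At the minimum of AVC, MC = AVC. MC = 62 - 32q + 6q^2; setting MC = AVC gives 4q^2 - 16q = 0, so q = 4. min AVC = 30.
So the shutdown price is $30.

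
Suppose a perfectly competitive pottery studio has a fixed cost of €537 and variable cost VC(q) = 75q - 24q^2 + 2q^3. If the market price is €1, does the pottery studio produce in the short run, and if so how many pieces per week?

From TC, MC = TC'(q) = 75 - 48q + 6q^2 and AVC = VC/q = 75 - 24q + 2q^2.
AVC is minimized where dAVC/dq = -24 + 4q = 0, at q = 6; min AVC = 75 - 24·6 + 2·6^2 = €3.
With P < min AVC (€1 < €3), every unit sold adds to the loss.
Best response: produce nothing and absorb the €537 fixed cost.

Shut down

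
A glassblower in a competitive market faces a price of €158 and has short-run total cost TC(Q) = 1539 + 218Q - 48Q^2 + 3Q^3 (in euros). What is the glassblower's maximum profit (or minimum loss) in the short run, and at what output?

Profit = -€339 at Q = 10

AVC = 218 - 48Q + 3Q^2; min AVC = €26 at Q = 8. Since P = €158 ≥ min AVC, the firm produces.
With MC = 218 - 96Q + 9Q^2, P = MC on the upward-sloping part at Q* = 10.
TR = 158·10 = 1580. TC = 1539 + 380 = 1919. Profit = 1580 − 1919 = -€339.
Shutting down would mean losing the fixed cost of €1539, so operating at a loss of €339 is better by €1200.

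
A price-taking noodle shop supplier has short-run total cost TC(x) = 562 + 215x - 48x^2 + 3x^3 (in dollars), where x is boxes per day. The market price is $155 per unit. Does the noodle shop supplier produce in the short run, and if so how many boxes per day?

From TC, MC = TC'(x) = 215 - 96x + 9x^2 and AVC = VC/x = 215 - 48x + 3x^2.
AVC hits its minimum where MC = AVC, at x = 8, giving min AVC = 215 - 48·8 + 3·8^2 = $23.
Since P = $155 ≥ min AVC = $23, price covers variable cost and the firm should produce.
Solving P = MC: 60 - 96x + 9x^2 = 0 ⇒ x = 2/3 or 10. On the upward-sloping branch, x* = 10.
Check: AVC at x = 10 is $35 ≤ P, so revenue covers variable cost.
Profit = P·x − TC = 155·10 − 912 = $638.

Produce at x = 10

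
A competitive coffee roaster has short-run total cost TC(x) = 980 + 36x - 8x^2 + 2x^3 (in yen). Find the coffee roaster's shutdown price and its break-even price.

AVC = 36 - 8x + 2x^2; minimized at x = 2, giving min AVC = ¥28. That is the shutdown price.
ATC = 980/x + 36 - 8x + 2x^2. Setting dATC/dx = −980/x^2 − 8 + 4x = 0 gives x = 7 (since 4·7^3 − 8·7^2 = 980).
min ATC = 980/7 + 36 − 8·7 + 2·7^2 = ¥218. That is the break-even price.
For ¥28 ≤ P < ¥218 the firm produces at a loss; below ¥28 it shuts down.

Shutdown price = ¥28; break-even price = ¥218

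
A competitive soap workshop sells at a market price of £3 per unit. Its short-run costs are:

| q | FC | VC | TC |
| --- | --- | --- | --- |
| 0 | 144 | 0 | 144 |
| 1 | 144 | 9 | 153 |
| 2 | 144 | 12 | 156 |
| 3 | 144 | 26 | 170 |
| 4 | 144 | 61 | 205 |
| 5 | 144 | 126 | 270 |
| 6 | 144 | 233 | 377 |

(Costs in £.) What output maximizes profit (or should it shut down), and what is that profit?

q = 0 (shut down); profit = -£144

Profit at each row (π = 3q − TC): q=0: -144; q=1: -150; q=2: -150; q=3: -161; q=4: -193; q=5: -255; q=6: -359.
Profit is highest at q = 0. Equivalently, the lowest AVC in the table is 12/2 ≈ £6 at q = 2, and P = £3 falls below it — price never covers variable cost, so the firm shuts down and loses only its fixed cost.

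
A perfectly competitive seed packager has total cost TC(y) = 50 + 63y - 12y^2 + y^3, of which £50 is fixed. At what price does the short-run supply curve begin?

The shutdown price is the minimum of AVC. VC = 63y - 12y^2 + y^3, so AVC = 63 - 12y + y^2.
dAVC/dy = -12 + 2y = 0 gives y = 6. min AVC = 63 - 12·6 + 6^2 = 27.
For P < £27 the firm produces nothing.

£27 per unit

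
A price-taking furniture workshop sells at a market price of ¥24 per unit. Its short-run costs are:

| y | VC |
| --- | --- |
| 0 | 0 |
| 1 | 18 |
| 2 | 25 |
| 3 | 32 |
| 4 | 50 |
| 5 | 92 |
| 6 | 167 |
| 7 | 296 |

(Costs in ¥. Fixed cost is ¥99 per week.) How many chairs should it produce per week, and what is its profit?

y = 4; profit = -¥53

Tabulate TR − TC: y=0: -99; y=1: -93; y=2: -76; y=3: -59; y=4: -53; y=5: -71; y=6: -122; y=7: -227.
Profit is maximized at y = 4. AVC there is 50/4 = ¥12.50 ≤ P, so producing beats shutting down (which would give -¥99).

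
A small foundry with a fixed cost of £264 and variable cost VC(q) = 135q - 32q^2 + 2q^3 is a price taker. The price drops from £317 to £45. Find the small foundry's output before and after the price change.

Output falls from 13 to 9

MC = 135 - 64q + 6q^2; the shutdown threshold is min AVC = £7 (at q = 8).
With P = £317 above the shutdown price, P = MC gives q = 13.
At P = £45 ≥ min AVC, set P = MC: q = 9. The firm stays open but cuts output.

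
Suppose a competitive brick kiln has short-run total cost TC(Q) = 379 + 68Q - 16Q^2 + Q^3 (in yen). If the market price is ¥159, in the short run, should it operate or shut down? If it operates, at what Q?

From TC, MC = TC'(Q) = 68 - 32Q + 3Q^2 and AVC = VC/Q = 68 - 16Q + Q^2.
The AVC parabola has its vertex at Q = 16/2 = 8, where AVC = 68 - 16·8 + 8^2 = ¥4.
P = ¥159 exceeds min AVC = ¥4, so the firm stays open.
Solving P = MC: -91 - 32Q + 3Q^2 = 0 ⇒ Q = -7/3 or 13. On the upward-sloping branch, Q* = 13.
Check: AVC at Q = 13 is ¥29 ≤ P, so revenue covers variable cost.
Profit = P·Q − TC = 159·13 − 756 = ¥1311.

Produce at Q = 13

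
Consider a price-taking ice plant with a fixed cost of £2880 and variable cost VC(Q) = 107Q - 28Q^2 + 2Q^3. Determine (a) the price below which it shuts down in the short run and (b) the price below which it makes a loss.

Shutdown price = £9; break-even price = £299

AVC = 107 - 28Q + 2Q^2; minimized at Q = 7, giving min AVC = £9. That is the shutdown price.
ATC = 2880/Q + 107 - 28Q + 2Q^2. Setting dATC/dQ = −2880/Q^2 − 28 + 4Q = 0 gives Q = 12 (since 4·12^3 − 28·12^2 = 2880).
min ATC = 2880/12 + 107 − 28·12 + 2·12^2 = £299. That is the break-even price.
Between these two prices the firm operates at a loss; above £299 it earns a profit.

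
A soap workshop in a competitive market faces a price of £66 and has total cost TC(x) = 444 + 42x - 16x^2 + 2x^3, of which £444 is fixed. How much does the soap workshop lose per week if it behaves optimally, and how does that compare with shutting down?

AVC = 42 - 16x + 2x^2 has its minimum £10 at x = 4; price £66 clears that bar, so the firm operates.
MC = 42 - 32x + 6x^2. Setting P = MC and taking the root on the rising branch gives x* = 6.
TR = 66·6 = 396. TC = 444 + 108 = 552. Profit = 396 − 552 = -£156.
That loss of £156 beats the £444 the firm would lose by shutting down; producing recovers £288 of fixed cost.

Profit = -£156 at x = 6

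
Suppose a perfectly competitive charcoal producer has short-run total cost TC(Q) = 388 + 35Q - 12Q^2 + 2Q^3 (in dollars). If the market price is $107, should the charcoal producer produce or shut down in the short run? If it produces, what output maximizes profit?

Produce at Q = 6

From TC, MC = TC'(Q) = 35 - 24Q + 6Q^2 and AVC = VC/Q = 35 - 12Q + 2Q^2.
AVC hits its minimum where MC = AVC, at Q = 3, giving min AVC = 35 - 12·3 + 2·3^2 = $17.
P = $107 exceeds min AVC = $17, so the firm stays open.
Set P = MC: 107 = 35 - 24Q + 6Q^2 → -72 - 24Q + 6Q^2 = 0. The roots are Q = -2 and Q = 6; the profit-maximizing output is on the rising part of MC, so Q* = 6.
Check: AVC at Q = 6 is $35 ≤ P, so revenue covers variable cost.
Profit = P·Q − TC = 107·6 − 598 = $44.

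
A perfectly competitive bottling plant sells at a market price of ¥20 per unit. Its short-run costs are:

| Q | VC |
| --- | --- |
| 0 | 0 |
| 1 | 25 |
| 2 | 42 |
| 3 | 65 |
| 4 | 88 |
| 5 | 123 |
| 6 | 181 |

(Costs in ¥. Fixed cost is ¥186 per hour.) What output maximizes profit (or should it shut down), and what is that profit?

Tabulate TR − TC: Q=0: -186; Q=1: -191; Q=2: -188; Q=3: -191; Q=4: -194; Q=5: -209; Q=6: -247.
Profit is highest at Q = 0. Equivalently, the lowest AVC in the table is 42/2 ≈ ¥21 at Q = 2, and P = ¥20 falls below it — price never covers variable cost, so the firm shuts down and loses only its fixed cost.

Q = 0 (shut down); profit = -¥186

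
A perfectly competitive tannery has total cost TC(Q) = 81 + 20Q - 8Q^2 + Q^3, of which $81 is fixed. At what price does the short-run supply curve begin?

$4 per unit

Short-run supply begins at min AVC. From VC = 20Q - 8Q^2 + Q^3, AVC = 20 - 8Q + Q^2.
dAVC/dQ = -8 + 2Q = 0 gives Q = 4. min AVC = 20 - 8·4 + 4^2 = 4.
For P < $4 the firm produces nothing.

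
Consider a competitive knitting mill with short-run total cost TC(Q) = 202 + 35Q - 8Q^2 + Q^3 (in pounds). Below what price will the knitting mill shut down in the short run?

The shutdown price is the minimum of AVC. VC = 35Q - 8Q^2 + Q^3, so AVC = 35 - 8Q + Q^2.
At the minimum of AVC, MC = AVC. MC = 35 - 16Q + 3Q^2; setting MC = AVC gives 2Q^2 - 8Q = 0, so Q = 4. min AVC = 19.
The firm shuts down for any P below £19.

£19 per unit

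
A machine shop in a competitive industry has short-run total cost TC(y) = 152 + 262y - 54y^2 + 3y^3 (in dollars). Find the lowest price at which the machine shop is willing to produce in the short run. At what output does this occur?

The firm shuts down when price falls below the minimum of average variable cost. AVC = VC/y = 262 - 54y + 3y^2.
At the minimum of AVC, MC = AVC. MC = 262 - 108y + 9y^2; setting MC = AVC gives 6y^2 - 54y = 0, so y = 9. min AVC = 19.
So the shutdown price is $19.

$19 per unit, at y = 9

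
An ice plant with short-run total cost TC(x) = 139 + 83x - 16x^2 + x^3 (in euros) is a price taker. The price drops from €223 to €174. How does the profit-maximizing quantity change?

AVC = 83 - 16x + x^2, minimized at x = 8 where min AVC = €19. MC = 83 - 32x + 3x^2.
At P = €223 ≥ min AVC, set P = MC on the rising branch: x = 14.
At P = €174 ≥ min AVC, set P = MC: x = 13. The firm stays open but cuts output.

Output falls from 14 to 13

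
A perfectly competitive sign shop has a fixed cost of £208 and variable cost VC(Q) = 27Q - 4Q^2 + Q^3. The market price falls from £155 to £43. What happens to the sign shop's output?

Output falls from 8 to 4

AVC = 27 - 4Q + Q^2, minimized at Q = 2 where min AVC = £23. MC = 27 - 8Q + 3Q^2.
At P = £155 ≥ min AVC, set P = MC on the rising branch: Q = 8.
At P = £43 ≥ min AVC, set P = MC: Q = 4. The firm stays open but cuts output.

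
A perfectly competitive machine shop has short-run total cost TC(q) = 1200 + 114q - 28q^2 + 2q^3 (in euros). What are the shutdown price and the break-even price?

Shutdown price = min AVC. AVC = 114 - 28q + 2q^2, with vertex at q = 7 and minimum €16.
ATC = 1200/q + 114 - 28q + 2q^2. Setting dATC/dq = −1200/q^2 − 28 + 4q = 0 gives q = 10 (since 4·10^3 − 28·10^2 = 1200).
min ATC = 1200/10 + 114 − 28·10 + 2·10^2 = €154. That is the break-even price.
For €16 ≤ P < €154 the firm produces at a loss; below €16 it shuts down.

Shutdown price = €16; break-even price = €154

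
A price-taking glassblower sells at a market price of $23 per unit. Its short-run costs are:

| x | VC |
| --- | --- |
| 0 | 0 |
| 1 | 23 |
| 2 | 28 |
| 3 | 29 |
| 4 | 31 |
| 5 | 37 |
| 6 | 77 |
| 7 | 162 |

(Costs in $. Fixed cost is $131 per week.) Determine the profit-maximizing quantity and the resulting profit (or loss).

x = 5; profit = -$53

Profit at each row (π = 23x − TC): x=0: -131; x=1: -131; x=2: -113; x=3: -91; x=4: -70; x=5: -53; x=6: -70; x=7: -132.
Profit is maximized at x = 5. AVC there is 37/5 = $7.40 ≤ P, so producing beats shutting down (which would give -$131).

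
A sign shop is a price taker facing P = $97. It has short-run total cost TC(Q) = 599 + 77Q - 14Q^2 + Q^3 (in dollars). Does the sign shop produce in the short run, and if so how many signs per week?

Variable cost is VC = 77Q - 14Q^2 + Q^3, so AVC = VC/Q = 77 - 14Q + Q^2 and MC = dTC/dQ = 77 - 28Q + 3Q^2.
AVC is minimized where dAVC/dQ = -14 + 2Q = 0, at Q = 7; min AVC = 77 - 14·7 + 7^2 = $28.
Since P = $97 ≥ min AVC = $28, price covers variable cost and the firm should produce.
Set P = MC: 97 = 77 - 28Q + 3Q^2 → -20 - 28Q + 3Q^2 = 0. The roots are Q = -2/3 and Q = 10; the profit-maximizing output is on the rising part of MC, so Q* = 10.
Check: AVC at Q = 10 is $37 ≤ P, so revenue covers variable cost.
Profit = P·Q − TC = 97·10 − 969 = $1.

Produce at Q = 10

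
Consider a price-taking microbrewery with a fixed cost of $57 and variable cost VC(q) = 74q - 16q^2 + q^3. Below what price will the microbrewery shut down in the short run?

$10 per unit

The shutdown price is the minimum of AVC. VC = 74q - 16q^2 + q^3, so AVC = 74 - 16q + q^2.
At the minimum of AVC, MC = AVC. MC = 74 - 32q + 3q^2; setting MC = AVC gives 2q^2 - 16q = 0, so q = 8. min AVC = 10.
The firm shuts down for any P below $10.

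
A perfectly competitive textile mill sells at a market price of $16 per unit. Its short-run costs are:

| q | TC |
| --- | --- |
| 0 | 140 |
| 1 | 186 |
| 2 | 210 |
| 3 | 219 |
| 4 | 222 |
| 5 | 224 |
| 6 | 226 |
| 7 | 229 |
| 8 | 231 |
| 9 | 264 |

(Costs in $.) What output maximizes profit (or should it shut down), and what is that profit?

Tabulate TR − TC: q=0: -140; q=1: -170; q=2: -178; q=3: -171; q=4: -158; q=5: -144; q=6: -130; q=7: -117; q=8: -103; q=9: -120.
Profit is maximized at q = 8. AVC there is 91/8 = $11.38 ≤ P, so producing beats shutting down (which would give -$140).

q = 8; profit = -$103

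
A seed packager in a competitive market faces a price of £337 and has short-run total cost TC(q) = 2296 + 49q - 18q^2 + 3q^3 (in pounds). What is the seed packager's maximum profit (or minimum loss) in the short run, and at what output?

Profit = -£376 at q = 8

AVC = 49 - 18q + 3q^2; min AVC = £22 at q = 3. Since P = £337 ≥ min AVC, the firm produces.
With MC = 49 - 36q + 9q^2, P = MC on the upward-sloping part at q* = 8.
TR = 337·8 = 2696. TC = 2296 + 776 = 3072. Profit = 2696 − 3072 = -£376.
Shutting down would mean losing the fixed cost of £2296, so operating at a loss of £376 is better by £1920.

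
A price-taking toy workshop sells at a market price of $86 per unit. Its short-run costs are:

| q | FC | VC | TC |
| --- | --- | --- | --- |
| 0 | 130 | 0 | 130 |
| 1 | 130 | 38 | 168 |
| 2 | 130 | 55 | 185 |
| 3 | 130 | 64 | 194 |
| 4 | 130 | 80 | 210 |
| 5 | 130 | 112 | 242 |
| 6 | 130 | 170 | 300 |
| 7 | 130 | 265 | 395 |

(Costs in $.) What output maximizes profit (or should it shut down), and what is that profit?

Profit at each row (π = 86q − TC): q=0: -130; q=1: -82; q=2: -13; q=3: 64; q=4: 134; q=5: 188; q=6: 216; q=7: 207.
Profit is maximized at q = 6. AVC there is 170/6 = $28.33 ≤ P, so producing beats shutting down (which would give -$130).

q = 6; profit = $216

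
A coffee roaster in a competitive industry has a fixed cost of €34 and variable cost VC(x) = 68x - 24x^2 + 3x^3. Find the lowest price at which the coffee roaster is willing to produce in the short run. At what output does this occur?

The shutdown price is the minimum of AVC. VC = 68x - 24x^2 + 3x^3, so AVC = 68 - 24x + 3x^2.
At the minimum of AVC, MC = AVC. MC = 68 - 48x + 9x^2; setting MC = AVC gives 6x^2 - 24x = 0, so x = 4. min AVC = 20.
For P < €20 the firm produces nothing.

€20 per unit, at x = 4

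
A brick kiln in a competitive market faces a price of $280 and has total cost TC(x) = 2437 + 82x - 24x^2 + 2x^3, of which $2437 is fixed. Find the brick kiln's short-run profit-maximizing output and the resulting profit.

Profit = -$17 at x = 11

AVC = 82 - 24x + 2x^2; min AVC = $10 at x = 6. Since P = $280 ≥ min AVC, the firm produces.
With MC = 82 - 48x + 6x^2, P = MC on the upward-sloping part at x* = 11.
TR = 280·11 = 3080. TC = 2437 + 660 = 3097. Profit = 3080 − 3097 = -$17.
That loss of $17 beats the $2437 the firm would lose by shutting down; producing recovers $2420 of fixed cost.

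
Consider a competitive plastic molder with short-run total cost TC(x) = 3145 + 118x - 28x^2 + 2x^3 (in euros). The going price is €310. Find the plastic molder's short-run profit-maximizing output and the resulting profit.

AVC = 118 - 28x + 2x^2; min AVC = €20 at x = 7. Since P = €310 ≥ min AVC, the firm produces.
MC = 118 - 56x + 6x^2. Setting P = MC and taking the root on the rising branch gives x* = 12.
TR = 310·12 = 3720. TC = 3145 + 840 = 3985. Profit = 3720 − 3985 = -€265.
By producing, the firm covers all variable cost plus €2880 of fixed cost; shutting down would lose the full €3145.

Profit = -€265 at x = 12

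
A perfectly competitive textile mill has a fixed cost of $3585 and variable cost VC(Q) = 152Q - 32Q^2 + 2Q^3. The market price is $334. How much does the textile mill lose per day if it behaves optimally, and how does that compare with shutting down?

AVC = 152 - 32Q + 2Q^2 has its minimum $24 at Q = 8; price $334 clears that bar, so the firm operates.
MC = 152 - 64Q + 6Q^2. Setting P = MC and taking the root on the rising branch gives Q* = 13.
TR = 334·13 = 4342. TC = 3585 + 962 = 4547. Profit = 4342 − 4547 = -$205.
By producing, the firm covers all variable cost plus $3380 of fixed cost; shutting down would lose the full $3585.

Profit = -$205 at Q = 13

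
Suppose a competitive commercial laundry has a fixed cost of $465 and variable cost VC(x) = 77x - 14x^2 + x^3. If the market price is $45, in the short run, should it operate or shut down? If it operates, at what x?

Produce at x = 8

Variable cost is VC = 77x - 14x^2 + x^3, so AVC = VC/x = 77 - 14x + x^2 and MC = dTC/dx = 77 - 28x + 3x^2.
AVC is minimized where dAVC/dx = -14 + 2x = 0, at x = 7; min AVC = 77 - 14·7 + 7^2 = $28.
P = $45 exceeds min AVC = $28, so the firm stays open.
Set P = MC: 45 = 77 - 28x + 3x^2 → 32 - 28x + 3x^2 = 0. The roots are x = 4/3 and x = 8; the profit-maximizing output is on the rising part of MC, so x* = 8.
Check: AVC at x = 8 is $29 ≤ P, so revenue covers variable cost.
Profit = P·x − TC = 45·8 − 697 = -$337, a loss, but smaller than the $465 fixed cost the firm would lose by shutting down.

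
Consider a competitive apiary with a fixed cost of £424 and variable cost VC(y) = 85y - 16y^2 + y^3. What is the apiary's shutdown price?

£21 per unit

The firm shuts down when price falls below the minimum of average variable cost. AVC = VC/y = 85 - 16y + y^2.
dAVC/dy = -16 + 2y = 0 gives y = 8. min AVC = 85 - 16·8 + 8^2 = 21.
The firm shuts down for any P below £21.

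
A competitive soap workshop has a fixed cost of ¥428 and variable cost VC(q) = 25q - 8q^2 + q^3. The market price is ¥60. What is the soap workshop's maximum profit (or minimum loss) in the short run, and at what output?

Profit = -¥134 at q = 7

AVC = 25 - 8q + q^2; min AVC = ¥9 at q = 4. Since P = ¥60 ≥ min AVC, the firm produces.
MC = 25 - 16q + 3q^2. Setting P = MC and taking the root on the rising branch gives q* = 7.
TR = 60·7 = 420. TC = 428 + 126 = 554. Profit = 420 − 554 = -¥134.
That loss of ¥134 beats the ¥428 the firm would lose by shutting down; producing recovers ¥294 of fixed cost.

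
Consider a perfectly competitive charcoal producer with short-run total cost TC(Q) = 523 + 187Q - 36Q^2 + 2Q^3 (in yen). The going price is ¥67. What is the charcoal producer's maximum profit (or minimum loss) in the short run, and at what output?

Profit = -¥123 at Q = 10

AVC = 187 - 36Q + 2Q^2; min AVC = ¥25 at Q = 9. Since P = ¥67 ≥ min AVC, the firm produces.
MC = 187 - 72Q + 6Q^2. Setting P = MC and taking the root on the rising branch gives Q* = 10.
TR = 67·10 = 670. TC = 523 + 270 = 793. Profit = 670 − 793 = -¥123.
That loss of ¥123 beats the ¥523 the firm would lose by shutting down; producing recovers ¥400 of fixed cost.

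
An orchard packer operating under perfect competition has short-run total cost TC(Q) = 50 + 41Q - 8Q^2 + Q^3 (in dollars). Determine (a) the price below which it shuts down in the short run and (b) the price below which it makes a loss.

Shutdown price = $25; break-even price = $36

AVC = 41 - 8Q + Q^2; minimized at Q = 4, giving min AVC = $25. That is the shutdown price.
ATC = 50/Q + 41 - 8Q + Q^2. Setting dATC/dQ = −50/Q^2 − 8 + 2Q = 0 gives Q = 5 (since 2·5^3 − 8·5^2 = 50).
min ATC = 50/5 + 41 − 8·5 + 5^2 = $36. That is the break-even price.
Between these two prices the firm operates at a loss; above $36 it earns a profit.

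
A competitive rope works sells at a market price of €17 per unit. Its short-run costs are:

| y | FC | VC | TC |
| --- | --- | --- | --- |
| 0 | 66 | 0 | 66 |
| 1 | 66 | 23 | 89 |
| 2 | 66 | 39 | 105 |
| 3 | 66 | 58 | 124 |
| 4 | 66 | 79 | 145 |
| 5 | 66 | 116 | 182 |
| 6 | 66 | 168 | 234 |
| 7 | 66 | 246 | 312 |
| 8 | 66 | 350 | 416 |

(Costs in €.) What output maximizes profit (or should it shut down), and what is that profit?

Compute π = P·y − TC at each output: y=0: -66; y=1: -72; y=2: -71; y=3: -73; y=4: -77; y=5: -97; y=6: -132; y=7: -193; y=8: -280.
Profit is highest at y = 0. Equivalently, the lowest AVC in the table is 58/3 ≈ €19.33 at y = 3, and P = €17 falls below it — price never covers variable cost, so the firm shuts down and loses only its fixed cost.

y = 0 (shut down); profit = -€66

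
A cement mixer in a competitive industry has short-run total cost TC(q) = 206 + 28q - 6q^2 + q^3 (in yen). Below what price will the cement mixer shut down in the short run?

¥19 per unit

The firm shuts down when price falls below the minimum of average variable cost. AVC = VC/q = 28 - 6q + q^2.
dAVC/dq = -6 + 2q = 0 gives q = 3. min AVC = 28 - 6·3 + 3^2 = 19.
The firm shuts down for any P below ¥19.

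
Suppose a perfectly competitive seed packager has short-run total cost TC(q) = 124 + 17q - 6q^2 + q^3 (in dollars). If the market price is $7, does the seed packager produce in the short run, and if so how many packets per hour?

Shut down

Variable cost is VC = 17q - 6q^2 + q^3, so AVC = VC/q = 17 - 6q + q^2 and MC = dTC/dq = 17 - 12q + 3q^2.
AVC is minimized where dAVC/dq = -6 + 2q = 0, at q = 3; min AVC = 17 - 6·3 + 3^2 = $8.
P = $7 lies below min AVC = $8; no output level covers variable cost.
Best response: produce nothing and absorb the $124 fixed cost.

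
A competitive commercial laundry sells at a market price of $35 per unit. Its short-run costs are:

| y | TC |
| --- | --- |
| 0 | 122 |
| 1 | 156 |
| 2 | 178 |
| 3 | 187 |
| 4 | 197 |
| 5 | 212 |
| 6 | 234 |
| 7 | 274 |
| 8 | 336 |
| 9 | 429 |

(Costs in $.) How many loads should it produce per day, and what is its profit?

Profit at each row (π = 35y − TC): y=0: -122; y=1: -121; y=2: -108; y=3: -82; y=4: -57; y=5: -37; y=6: -24; y=7: -29; y=8: -56; y=9: -114.
Profit is maximized at y = 6. AVC there is 112/6 = $18.67 ≤ P, so producing beats shutting down (which would give -$122).

y = 6; profit = -$24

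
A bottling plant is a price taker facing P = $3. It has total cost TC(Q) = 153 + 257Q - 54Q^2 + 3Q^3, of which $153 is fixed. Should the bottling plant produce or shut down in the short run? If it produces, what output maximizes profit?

Shut down

Variable cost is VC = 257Q - 54Q^2 + 3Q^3, so AVC = VC/Q = 257 - 54Q + 3Q^2 and MC = dTC/dQ = 257 - 108Q + 9Q^2.
The AVC parabola has its vertex at Q = 54/6 = 9, where AVC = 257 - 54·9 + 3·9^2 = $14.
Since P = $3 < min AVC = $14, price fails to cover variable cost at any output.
Best response: produce nothing and absorb the $153 fixed cost.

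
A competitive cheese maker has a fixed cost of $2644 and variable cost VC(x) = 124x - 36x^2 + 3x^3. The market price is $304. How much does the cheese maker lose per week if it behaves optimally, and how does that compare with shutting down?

Profit = -$244 at x = 10

AVC = 124 - 36x + 3x^2 has its minimum $16 at x = 6; price $304 clears that bar, so the firm operates.
With MC = 124 - 72x + 9x^2, P = MC on the upward-sloping part at x* = 10.
TR = 304·10 = 3040. TC = 2644 + 640 = 3284. Profit = 3040 − 3284 = -$244.
That loss of $244 beats the $2644 the firm would lose by shutting down; producing recovers $2400 of fixed cost.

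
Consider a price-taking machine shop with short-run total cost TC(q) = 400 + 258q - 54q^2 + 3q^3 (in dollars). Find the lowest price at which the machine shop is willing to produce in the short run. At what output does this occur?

The shutdown price is the minimum of AVC. VC = 258q - 54q^2 + 3q^3, so AVC = 258 - 54q + 3q^2.
At the minimum of AVC, MC = AVC. MC = 258 - 108q + 9q^2; setting MC = AVC gives 6q^2 - 54q = 0, so q = 9. min AVC = 15.
The firm shuts down for any P below $15.

$15 per unit, at q = 9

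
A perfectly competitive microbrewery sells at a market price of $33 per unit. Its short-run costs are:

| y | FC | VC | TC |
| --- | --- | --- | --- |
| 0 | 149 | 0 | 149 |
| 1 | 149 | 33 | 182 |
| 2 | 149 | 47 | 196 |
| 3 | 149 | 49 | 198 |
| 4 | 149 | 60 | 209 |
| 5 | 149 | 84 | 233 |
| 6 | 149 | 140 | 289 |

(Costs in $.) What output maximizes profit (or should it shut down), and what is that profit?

Profit at each row (π = 33y − TC): y=0: -149; y=1: -149; y=2: -130; y=3: -99; y=4: -77; y=5: -68; y=6: -91.
Profit is maximized at y = 5. AVC there is 84/5 = $16.80 ≤ P, so producing beats shutting down (which would give -$149).

y = 5; profit = -$68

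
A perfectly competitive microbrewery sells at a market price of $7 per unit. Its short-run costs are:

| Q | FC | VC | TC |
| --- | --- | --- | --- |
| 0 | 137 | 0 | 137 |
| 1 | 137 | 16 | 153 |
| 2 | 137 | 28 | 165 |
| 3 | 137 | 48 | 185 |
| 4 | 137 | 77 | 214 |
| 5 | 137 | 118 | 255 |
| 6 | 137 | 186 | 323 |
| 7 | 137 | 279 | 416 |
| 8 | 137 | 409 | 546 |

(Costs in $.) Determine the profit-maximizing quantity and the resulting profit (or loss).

Compute π = P·Q − TC at each output: Q=0: -137; Q=1: -146; Q=2: -151; Q=3: -164; Q=4: -186; Q=5: -220; Q=6: -281; Q=7: -367; Q=8: -490.
Profit is highest at Q = 0. Equivalently, the lowest AVC in the table is 28/2 ≈ $14 at Q = 2, and P = $7 falls below it — price never covers variable cost, so the firm shuts down and loses only its fixed cost.

Q = 0 (shut down); profit = -$137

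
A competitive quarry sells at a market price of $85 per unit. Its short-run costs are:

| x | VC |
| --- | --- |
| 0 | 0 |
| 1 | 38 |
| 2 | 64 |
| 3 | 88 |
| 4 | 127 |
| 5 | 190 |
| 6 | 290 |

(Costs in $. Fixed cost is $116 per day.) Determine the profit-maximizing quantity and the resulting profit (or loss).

Profit at each row (π = 85x − TC): x=0: -116; x=1: -69; x=2: -10; x=3: 51; x=4: 97; x=5: 119; x=6: 104.
Profit is maximized at x = 5. AVC there is 190/5 = $38 ≤ P, so producing beats shutting down (which would give -$116).

x = 5; profit = $119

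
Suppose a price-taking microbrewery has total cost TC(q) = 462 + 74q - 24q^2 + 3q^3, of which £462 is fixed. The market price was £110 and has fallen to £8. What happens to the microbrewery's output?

Output falls from 6 to 0 (the firm shuts down)

AVC = 74 - 24q + 3q^2, minimized at q = 4 where min AVC = £26. MC = 74 - 48q + 9q^2.
With P = £110 above the shutdown price, P = MC gives q = 6.
At P = £8 < min AVC = £26, price no longer covers variable cost at any output, so the firm shuts down: q = 0.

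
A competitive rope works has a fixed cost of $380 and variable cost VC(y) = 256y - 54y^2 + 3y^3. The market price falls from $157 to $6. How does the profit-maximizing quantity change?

AVC = 256 - 54y + 3y^2, minimized at y = 9 where min AVC = $13. MC = 256 - 108y + 9y^2.
At P = $157 ≥ min AVC, set P = MC on the rising branch: y = 11.
At P = $6 < min AVC = $13, price no longer covers variable cost at any output, so the firm shuts down: y = 0.

Output falls from 11 to 0 (the firm shuts down)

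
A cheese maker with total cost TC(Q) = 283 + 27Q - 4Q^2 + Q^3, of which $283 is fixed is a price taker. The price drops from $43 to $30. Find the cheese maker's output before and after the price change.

AVC = 27 - 4Q + Q^2, minimized at Q = 2 where min AVC = $23. MC = 27 - 8Q + 3Q^2.
At P = $43 ≥ min AVC, set P = MC on the rising branch: Q = 4.
At P = $30 ≥ min AVC, set P = MC: Q = 3. The firm stays open but cuts output.

Output falls from 4 to 3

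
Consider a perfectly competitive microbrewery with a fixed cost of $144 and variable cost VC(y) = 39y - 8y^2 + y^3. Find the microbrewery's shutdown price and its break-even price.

AVC = 39 - 8y + y^2; minimized at y = 4, giving min AVC = $23. That is the shutdown price.
ATC = 144/y + 39 - 8y + y^2. Setting dATC/dy = −144/y^2 − 8 + 2y = 0 gives y = 6 (since 2·6^3 − 8·6^2 = 144).
min ATC = 144/6 + 39 − 8·6 + 6^2 = $51. That is the break-even price.
For $23 ≤ P < $51 the firm produces at a loss; below $23 it shuts down.

Shutdown price = $23; break-even price = $51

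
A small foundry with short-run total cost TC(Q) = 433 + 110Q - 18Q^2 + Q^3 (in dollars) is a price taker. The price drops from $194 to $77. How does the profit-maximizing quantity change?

MC = 110 - 36Q + 3Q^2; the shutdown threshold is min AVC = $29 (at Q = 9).
At P = $194 ≥ min AVC, set P = MC on the rising branch: Q = 14.
At P = $77 ≥ min AVC, set P = MC: Q = 11. The firm stays open but cuts output.

Output falls from 14 to 11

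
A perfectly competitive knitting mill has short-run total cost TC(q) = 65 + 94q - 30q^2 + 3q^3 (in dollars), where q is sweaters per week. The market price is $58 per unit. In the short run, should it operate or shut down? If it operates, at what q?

Produce at q = 6

Strip out fixed cost: VC = 94q - 30q^2 + 3q^3. Then AVC = 94 - 30q + 3q^2 and MC = 94 - 60q + 9q^2.
The AVC parabola has its vertex at q = 30/6 = 5, where AVC = 94 - 30·5 + 3·5^2 = $19.
P = $58 exceeds min AVC = $19, so the firm stays open.
P = MC gives 36 - 60q + 9q^2 = 0, with roots 2/3 and 6. Take the larger (rising MC): q* = 6.
Check: AVC at q = 6 is $22 ≤ P, so revenue covers variable cost.
Profit = P·q − TC = 58·6 − 197 = $151.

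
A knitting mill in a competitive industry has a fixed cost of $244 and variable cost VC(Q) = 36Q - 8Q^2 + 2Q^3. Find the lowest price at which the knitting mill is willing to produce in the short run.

$28 per unit

The firm shuts down when price falls below the minimum of average variable cost. AVC = VC/Q = 36 - 8Q + 2Q^2.
At the minimum of AVC, MC = AVC. MC = 36 - 16Q + 6Q^2; setting MC = AVC gives 4Q^2 - 8Q = 0, so Q = 2. min AVC = 28.
For P < $28 the firm produces nothing.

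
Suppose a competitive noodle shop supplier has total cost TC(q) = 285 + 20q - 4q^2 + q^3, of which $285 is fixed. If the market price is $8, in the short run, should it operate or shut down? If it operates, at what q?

From TC, MC = TC'(q) = 20 - 8q + 3q^2 and AVC = VC/q = 20 - 4q + q^2.
AVC is minimized where dAVC/dq = -4 + 2q = 0, at q = 2; min AVC = 20 - 4·2 + 2^2 = $16.
P = $8 lies below min AVC = $16; no output level covers variable cost.
The firm minimizes its loss by shutting down and losing only its fixed cost of $285.

Shut down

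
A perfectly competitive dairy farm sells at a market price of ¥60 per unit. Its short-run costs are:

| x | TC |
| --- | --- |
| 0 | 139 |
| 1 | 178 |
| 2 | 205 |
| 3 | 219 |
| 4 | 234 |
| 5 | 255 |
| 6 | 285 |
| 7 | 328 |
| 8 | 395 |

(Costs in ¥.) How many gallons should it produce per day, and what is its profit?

x = 7; profit = ¥92

Compute π = P·x − TC at each output: x=0: -139; x=1: -118; x=2: -85; x=3: -39; x=4: 6; x=5: 45; x=6: 75; x=7: 92; x=8: 85.
Profit is maximized at x = 7. AVC there is 189/7 = ¥27 ≤ P, so producing beats shutting down (which would give -¥139).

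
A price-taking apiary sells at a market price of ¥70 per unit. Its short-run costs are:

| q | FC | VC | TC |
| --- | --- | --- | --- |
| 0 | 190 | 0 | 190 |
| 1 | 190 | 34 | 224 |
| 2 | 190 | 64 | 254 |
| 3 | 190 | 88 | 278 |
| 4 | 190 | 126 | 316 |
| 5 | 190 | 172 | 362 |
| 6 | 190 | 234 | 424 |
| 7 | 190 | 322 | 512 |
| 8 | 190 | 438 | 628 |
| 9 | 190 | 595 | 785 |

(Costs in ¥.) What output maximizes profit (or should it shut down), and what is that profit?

q = 6; profit = -¥4

Tabulate TR − TC: q=0: -190; q=1: -154; q=2: -114; q=3: -68; q=4: -36; q=5: -12; q=6: -4; q=7: -22; q=8: -68; q=9: -155.
Profit is maximized at q = 6. AVC there is 234/6 = ¥39 ≤ P, so producing beats shutting down (which would give -¥190).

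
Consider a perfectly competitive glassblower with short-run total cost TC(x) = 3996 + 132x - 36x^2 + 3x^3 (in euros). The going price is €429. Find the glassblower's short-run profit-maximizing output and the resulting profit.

Profit = -€366 at x = 11

AVC = 132 - 36x + 3x^2; min AVC = €24 at x = 6. Since P = €429 ≥ min AVC, the firm produces.
MC = 132 - 72x + 9x^2. Setting P = MC and taking the root on the rising branch gives x* = 11.
TR = 429·11 = 4719. TC = 3996 + 1089 = 5085. Profit = 4719 − 5085 = -€366.
Shutting down would mean losing the fixed cost of €3996, so operating at a loss of €366 is better by €3630.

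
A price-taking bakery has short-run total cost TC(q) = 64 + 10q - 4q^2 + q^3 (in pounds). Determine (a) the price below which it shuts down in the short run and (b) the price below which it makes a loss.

Shutdown price = £6; break-even price = £26

AVC = 10 - 4q + q^2; minimized at q = 2, giving min AVC = £6. That is the shutdown price.
ATC = 64/q + 10 - 4q + q^2. Setting dATC/dq = −64/q^2 − 4 + 2q = 0 gives q = 4 (since 2·4^3 − 4·4^2 = 64).
min ATC = 64/4 + 10 − 4·4 + 4^2 = £26. That is the break-even price.
For £6 ≤ P < £26 the firm produces at a loss; below £6 it shuts down.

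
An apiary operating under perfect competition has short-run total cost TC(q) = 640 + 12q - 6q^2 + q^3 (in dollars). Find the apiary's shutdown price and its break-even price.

Shutdown price = min AVC. AVC = 12 - 6q + q^2, with vertex at q = 3 and minimum $3.
ATC = 640/q + 12 - 6q + q^2. Setting dATC/dq = −640/q^2 − 6 + 2q = 0 gives q = 8 (since 2·8^3 − 6·8^2 = 640).
min ATC = 640/8 + 12 − 6·8 + 8^2 = $108. That is the break-even price.
Between these two prices the firm operates at a loss; above $108 it earns a profit.

Shutdown price = $3; break-even price = $108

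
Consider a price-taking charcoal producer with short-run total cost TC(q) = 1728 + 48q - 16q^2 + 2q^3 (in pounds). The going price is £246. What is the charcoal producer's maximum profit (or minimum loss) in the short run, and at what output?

AVC = 48 - 16q + 2q^2 has its minimum £16 at q = 4; price £246 clears that bar, so the firm operates.
With MC = 48 - 32q + 6q^2, P = MC on the upward-sloping part at q* = 9.
TR = 246·9 = 2214. TC = 1728 + 594 = 2322. Profit = 2214 − 2322 = -£108.
Shutting down would mean losing the fixed cost of £1728, so operating at a loss of £108 is better by £1620.

Profit = -£108 at q = 9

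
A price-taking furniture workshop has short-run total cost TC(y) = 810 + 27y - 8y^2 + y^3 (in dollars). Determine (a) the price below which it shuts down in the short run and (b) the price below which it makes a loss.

Shutdown price = $11; break-even price = $126

AVC = 27 - 8y + y^2; minimized at y = 4, giving min AVC = $11. That is the shutdown price.
ATC = 810/y + 27 - 8y + y^2. Setting dATC/dy = −810/y^2 − 8 + 2y = 0 gives y = 9 (since 2·9^3 − 8·9^2 = 810).
min ATC = 810/9 + 27 − 8·9 + 9^2 = $126. That is the break-even price.
Between these two prices the firm operates at a loss; above $126 it earns a profit.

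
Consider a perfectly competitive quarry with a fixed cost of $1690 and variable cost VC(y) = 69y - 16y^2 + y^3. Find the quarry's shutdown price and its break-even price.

Shutdown price = $5; break-even price = $160

AVC = 69 - 16y + y^2; minimized at y = 8, giving min AVC = $5. That is the shutdown price.
ATC = 1690/y + 69 - 16y + y^2. Setting dATC/dy = −1690/y^2 − 16 + 2y = 0 gives y = 13 (since 2·13^3 − 16·13^2 = 1690).
min ATC = 1690/13 + 69 − 16·13 + 13^2 = $160. That is the break-even price.
For $5 ≤ P < $160 the firm produces at a loss; below $5 it shuts down.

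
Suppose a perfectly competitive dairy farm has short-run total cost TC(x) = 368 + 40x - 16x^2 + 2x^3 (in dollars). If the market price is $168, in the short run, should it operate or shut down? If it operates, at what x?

Strip out fixed cost: VC = 40x - 16x^2 + 2x^3. Then AVC = 40 - 16x + 2x^2 and MC = 40 - 32x + 6x^2.
AVC is minimized where dAVC/dx = -16 + 4x = 0, at x = 4; min AVC = 40 - 16·4 + 2·4^2 = $8.
Since P = $168 ≥ min AVC = $8, price covers variable cost and the firm should produce.
P = MC gives -128 - 32x + 6x^2 = 0, with roots -8/3 and 8. Take the larger (rising MC): x* = 8.
Check: AVC at x = 8 is $40 ≤ P, so revenue covers variable cost.
Profit = P·x − TC = 168·8 − 688 = $656.

Produce at x = 8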